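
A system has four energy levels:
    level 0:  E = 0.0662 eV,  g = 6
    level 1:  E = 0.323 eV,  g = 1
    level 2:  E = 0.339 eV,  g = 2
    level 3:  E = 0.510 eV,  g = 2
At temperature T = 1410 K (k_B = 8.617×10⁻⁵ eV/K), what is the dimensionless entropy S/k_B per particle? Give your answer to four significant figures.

1.998

k_BT = 8.617×10⁻⁵ × 1410 K = 0.121500 eV.
Eᵢ/kT = 0.544856, 2.65844, 2.79012, 4.19753.
Z = Σ gᵢe^(−Eᵢ/kT) = 6·e^(−0.544856) + 1·e^(−2.65844) + 2·e^(−2.79012) + 2·e^(−4.19753) = 3.47955 + 0.0700574 + 0.122828 + 0.0300653 = 3.70250.
⟨E⟩ = Σ EᵢPᵢ = 0.0837128 eV.
S/k_B = ln Z + ⟨E⟩/kT = ln(3.70250) + 0.0837128/0.121500 = 1.30901 + 0.688994 = 1.998.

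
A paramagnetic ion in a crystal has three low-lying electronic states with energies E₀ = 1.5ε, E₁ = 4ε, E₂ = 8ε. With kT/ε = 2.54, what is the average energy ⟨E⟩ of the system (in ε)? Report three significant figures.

2.49 ε

Eᵢ/kT = 0.59055, 1.5748, 3.1496.
Z = Σ e^(−Eᵢ/kT) = e^(−0.59055) + e^(−1.5748) + e^(−3.1496) = 0.55402 + 0.20705 + 0.042869 = 0.80394.
⟨E⟩ = Σ Eᵢ e^(−Eᵢ/kT) / Z = (1.5·0.55402 + 4·0.20705 + 8·0.042869) / 0.80394 = 2.49 ε.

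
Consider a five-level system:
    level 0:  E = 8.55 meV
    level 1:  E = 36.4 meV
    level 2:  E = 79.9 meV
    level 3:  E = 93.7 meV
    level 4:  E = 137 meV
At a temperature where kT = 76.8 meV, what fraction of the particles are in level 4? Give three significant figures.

0.0720

Eᵢ/kT = 0.11133, 0.47396, 1.0404, 1.2201, 1.7839.
Z = Σ e^(−Eᵢ/kT) = e^(−0.11133) + e^(−0.47396) + e^(−1.0404) + e^(−1.2201) + e^(−1.7839) = 0.89464 + 0.62253 + 0.35331 + 0.29520 + 0.16798 = 2.3337.
P₄ = e^(−E₄/kT) / Z = 0.16798/2.3337 = 0.0720.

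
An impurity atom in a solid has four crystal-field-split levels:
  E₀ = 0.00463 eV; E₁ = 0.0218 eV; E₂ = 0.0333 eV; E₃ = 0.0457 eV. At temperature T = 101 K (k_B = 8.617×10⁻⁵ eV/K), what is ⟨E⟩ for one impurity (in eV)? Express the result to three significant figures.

k_BT = 8.617×10⁻⁵ × 101 K = 0.0087032 eV.
Eᵢ/kT = 0.53199, 2.5048, 3.8262, 5.2509.
Z = Σ e^(−Eᵢ/kT) = e^(−0.53199) + e^(−2.5048) + e^(−3.8262) + e^(−5.2509) = 0.58743 + 0.081692 + 0.021792 + 0.0052428 = 0.69616.
⟨E⟩ = Σ Eᵢ e^(−Eᵢ/kT) / Z = (0.00463·0.58743 + 0.0218·0.081692 + 0.0333·0.021792 + 0.0457·0.0052428) / 0.69616 = 0.00785 eV.

0.00785 eV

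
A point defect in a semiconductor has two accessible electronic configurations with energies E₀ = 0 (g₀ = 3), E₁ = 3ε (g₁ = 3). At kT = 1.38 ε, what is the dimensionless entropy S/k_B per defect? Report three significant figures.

1.43

Eᵢ/kT = 0, 2.1739.
Z = Σ gᵢe^(−Eᵢ/kT) = 3·e^(−0) + 3·e^(−2.1739) = 3.0000 + 0.34120 = 3.3412.
⟨E⟩ = Σ EᵢPᵢ = 0.30636 ε.
S/k_B = ln Z + ⟨E⟩/kT = ln(3.3412) + 0.30636/1.38 = 1.2063 + 0.22200 = 1.43.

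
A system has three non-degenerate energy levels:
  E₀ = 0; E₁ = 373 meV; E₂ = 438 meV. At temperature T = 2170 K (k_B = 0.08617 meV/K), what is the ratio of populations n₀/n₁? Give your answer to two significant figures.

7.4

k_BT = 0.08617 × 2170 K = 187.0 meV.
n₀/n₁ = exp[−(E₀−E₁)/kT] = exp(−(-373 meV)/(187.0 meV)) = exp(1.995) = 7.4.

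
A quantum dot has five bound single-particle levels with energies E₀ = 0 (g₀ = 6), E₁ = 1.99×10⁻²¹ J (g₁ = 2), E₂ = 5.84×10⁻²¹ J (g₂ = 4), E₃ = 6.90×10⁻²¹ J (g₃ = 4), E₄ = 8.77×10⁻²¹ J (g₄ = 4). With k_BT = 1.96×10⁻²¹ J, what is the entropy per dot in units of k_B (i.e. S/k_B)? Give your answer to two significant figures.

2.2

Eᵢ/kT = 0, 1.015, 2.980, 3.520, 4.474.
Z = Σ gᵢe^(−Eᵢ/kT) = 6·e^(−0) + 2·e^(−1.015) + 4·e^(−2.980) + 4·e^(−3.520) + 4·e^(−4.474) = 6.000 + 0.7248 + 0.2032 + 0.1184 + 0.04561 = 7.092.
⟨E⟩ = Σ EᵢPᵢ = 0.5423 ×10⁻²¹ J.
S/k_B = ln Z + ⟨E⟩/kT = ln(7.092) + 0.5423/1.96 = 1.959 + 0.2767 = 2.2.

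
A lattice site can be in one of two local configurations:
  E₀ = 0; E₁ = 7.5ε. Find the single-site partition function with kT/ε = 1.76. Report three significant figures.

Z = 1.01

Eᵢ/kT = 0, 4.2614.
Z = Σ e^(−Eᵢ/kT) = e^(−0) + e^(−4.2614) = 1.0000 + 0.014103 = 1.0141.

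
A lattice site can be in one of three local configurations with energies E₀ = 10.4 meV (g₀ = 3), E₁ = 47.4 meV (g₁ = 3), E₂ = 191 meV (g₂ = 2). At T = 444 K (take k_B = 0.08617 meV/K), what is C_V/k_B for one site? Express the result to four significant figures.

k_BT = 0.08617 × 444 K = 38.2595 meV.
Eᵢ/kT = 0.271828, 1.23891, 4.99222.
Z = Σ gᵢe^(−Eᵢ/kT) = 3·e^(−0.271828) + 3·e^(−1.23891) + 2·e^(−4.99222) = 2.28596 + 0.869099 + 0.0135811 = 3.16864.
⟨E⟩ = 21.3225 meV, ⟨E²⟩ = 850.636 meV².
C_V/k_B = (⟨E²⟩ − ⟨E⟩²)/(kT)² = (850.636 − 454.649)/1463.79 = 0.2705.

0.2705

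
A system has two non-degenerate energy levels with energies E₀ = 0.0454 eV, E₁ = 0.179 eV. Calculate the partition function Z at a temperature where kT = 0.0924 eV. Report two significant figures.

Z = 0.76

Eᵢ/kT = 0.4913, 1.937.
Z = Σ e^(−Eᵢ/kT) = e^(−0.4913) + e^(−1.937) = 0.6118 + 0.1441 = 0.7559.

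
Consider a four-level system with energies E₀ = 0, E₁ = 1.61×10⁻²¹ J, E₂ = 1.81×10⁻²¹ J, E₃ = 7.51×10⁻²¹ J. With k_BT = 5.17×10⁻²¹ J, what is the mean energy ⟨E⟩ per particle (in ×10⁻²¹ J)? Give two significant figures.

1.6 ×10⁻²¹ J

Eᵢ/kT = 0, 0.3114, 0.3501, 1.453.
Z = Σ e^(−Eᵢ/kT) = e^(−0) + e^(−0.3114) + e^(−0.3501) + e^(−1.453) = 1.000 + 0.7324 + 0.7046 + 0.2339 = 2.671.
⟨E⟩ = Σ Eᵢ e^(−Eᵢ/kT) / Z = (0·1.000 + 1.61·0.7324 + 1.81·0.7046 + 7.51·0.2339) / 2.671 = 1.6 ×10⁻²¹ J.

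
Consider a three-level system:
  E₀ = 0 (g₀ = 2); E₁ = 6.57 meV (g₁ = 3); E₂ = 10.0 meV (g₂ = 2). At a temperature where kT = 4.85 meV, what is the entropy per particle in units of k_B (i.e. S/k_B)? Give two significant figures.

Eᵢ/kT = 0, 1.355, 2.062.
Z = Σ gᵢe^(−Eᵢ/kT) = 2·e^(−0) + 3·e^(−1.355) + 2·e^(−2.062) = 2.000 + 0.7738 + 0.2544 = 3.028.
⟨E⟩ = Σ EᵢPᵢ = 2.519 meV.
S/k_B = ln Z + ⟨E⟩/kT = ln(3.028) + 2.519/4.85 = 1.108 + 0.5194 = 1.6.

1.6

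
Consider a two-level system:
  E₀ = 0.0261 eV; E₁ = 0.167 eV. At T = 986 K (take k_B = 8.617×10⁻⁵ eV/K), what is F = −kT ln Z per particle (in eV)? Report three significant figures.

0.0113 eV

k_BT = 8.617×10⁻⁵ × 986 K = 0.084964 eV.
Eᵢ/kT = 0.30719, 1.9655.
Z = Σ e^(−Eᵢ/kT) = e^(−0.30719) + e^(−1.9655) = 0.73551 + 0.14009 = 0.87560.
F = −kT ln Z = −0.084964 × ln(0.87560) = −0.084964 × -0.13285 = 0.0113 eV.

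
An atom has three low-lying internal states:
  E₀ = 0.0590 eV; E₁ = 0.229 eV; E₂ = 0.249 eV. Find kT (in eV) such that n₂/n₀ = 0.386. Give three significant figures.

0.200 eV

n₂/n₀ = exp[−(E₂−E₀)/kT] = 0.386.
⇒ (E₂−E₀)/kT = ln(1/0.386) = ln(2.5907) = 0.95193.
kT = 0.1900 eV / 0.95193 = 0.200 eV.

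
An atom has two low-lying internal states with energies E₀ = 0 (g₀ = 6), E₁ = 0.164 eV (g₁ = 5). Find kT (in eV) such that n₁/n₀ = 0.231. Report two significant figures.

0.13 eV

n₁/n₀ = (g₁/g₀) exp[−(E₁−E₀)/kT] = 0.231.
⇒ (E₁−E₀)/kT = ln((5/6)/0.231) = ln(3.608) = 1.283.
kT = 0.164 eV / 1.283 = 0.13 eV.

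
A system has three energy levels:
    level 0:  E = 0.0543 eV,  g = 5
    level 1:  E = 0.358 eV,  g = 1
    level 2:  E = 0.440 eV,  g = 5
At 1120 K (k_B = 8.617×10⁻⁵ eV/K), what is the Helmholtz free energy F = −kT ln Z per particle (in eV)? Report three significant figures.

-0.104 eV

k_BT = 8.617×10⁻⁵ × 1120 K = 0.096510 eV.
Eᵢ/kT = 0.56264, 3.7095, 4.5591.
Z = Σ gᵢe^(−Eᵢ/kT) = 5·e^(−0.56264) + 1·e^(−3.7095) + 5·e^(−4.5591) = 2.8485 + 0.024490 + 0.052357 = 2.9253.
F = −kT ln Z = −0.096510 × ln(2.9253) = −0.096510 × 1.0734 = -0.104 eV.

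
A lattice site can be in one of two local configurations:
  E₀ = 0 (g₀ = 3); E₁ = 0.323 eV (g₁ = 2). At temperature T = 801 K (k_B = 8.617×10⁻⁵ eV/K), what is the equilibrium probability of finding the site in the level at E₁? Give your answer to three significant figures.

k_BT = 8.617×10⁻⁵ × 801 K = 0.069022 eV.
Eᵢ/kT = 0, 4.6797.
Z = Σ gᵢe^(−Eᵢ/kT) = 3·e^(−0) + 2·e^(−4.6797) = 3.0000 + 0.018564 = 3.0186.
P₁ = g₁ e^(−E₁/kT) / Z = 0.018564/3.0186 = 0.00615.

0.00615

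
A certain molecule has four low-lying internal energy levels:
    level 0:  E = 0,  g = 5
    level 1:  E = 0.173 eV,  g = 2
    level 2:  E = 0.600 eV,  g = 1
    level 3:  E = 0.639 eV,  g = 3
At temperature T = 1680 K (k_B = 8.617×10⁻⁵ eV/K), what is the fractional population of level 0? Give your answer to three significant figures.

k_BT = 8.617×10⁻⁵ × 1680 K = 0.14477 eV.
Eᵢ/kT = 0, 1.1950, 4.1445, 4.4139.
Z = Σ gᵢe^(−Eᵢ/kT) = 5·e^(−0) + 2·e^(−1.1950) + 1·e^(−4.1445) + 3·e^(−4.4139) = 5.0000 + 0.60541 + 0.015851 + 0.036324 = 5.6576.
P₀ = g₀ e^(−E₀/kT) / Z = 5.0000/5.6576 = 0.884.

0.884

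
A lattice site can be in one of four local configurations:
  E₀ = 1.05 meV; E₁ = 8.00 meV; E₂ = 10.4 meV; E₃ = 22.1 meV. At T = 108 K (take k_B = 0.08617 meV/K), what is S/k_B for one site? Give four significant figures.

1.157

k_BT = 0.08617 × 108 K = 9.30636 meV.
Eᵢ/kT = 0.112826, 0.859627, 1.11752, 2.37472.
Z = Σ e^(−Eᵢ/kT) = e^(−0.112826) + e^(−0.859627) + e^(−1.11752) + e^(−2.37472) = 0.893306 + 0.423320 + 0.327090 + 0.0930405 = 1.73676.
⟨E⟩ = Σ EᵢPᵢ = 5.63259 meV.
S/k_B = ln Z + ⟨E⟩/kT = ln(1.73676) + 5.63259/9.30636 = 0.552021 + 0.605241 = 1.157.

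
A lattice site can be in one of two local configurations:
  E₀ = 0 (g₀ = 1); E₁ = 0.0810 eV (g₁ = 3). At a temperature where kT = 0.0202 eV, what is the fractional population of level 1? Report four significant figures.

0.05160

Eᵢ/kT = 0, 4.00990.
Z = Σ gᵢe^(−Eᵢ/kT) = 1·e^(−0) + 3·e^(−4.00990) = 1.00000 + 0.0544056 = 1.05441.
P₁ = g₁ e^(−E₁/kT) / Z = 0.0544056/1.05441 = 0.05160.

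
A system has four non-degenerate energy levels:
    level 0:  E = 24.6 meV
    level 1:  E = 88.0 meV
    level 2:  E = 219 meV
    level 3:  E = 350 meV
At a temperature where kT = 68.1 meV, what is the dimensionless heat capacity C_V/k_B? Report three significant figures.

0.534

Eᵢ/kT = 0.36123, 1.2922, 3.2159, 5.1395.
Z = Σ e^(−Eᵢ/kT) = e^(−0.36123) + e^(−1.2922) + e^(−3.2159) + e^(−5.1395) = 0.69682 + 0.27467 + 0.040119 + 0.0058606 = 1.0175.
⟨E⟩ = 51.253 meV, ⟨E²⟩ = 5101.5 meV².
C_V/k_B = (⟨E²⟩ − ⟨E⟩²)/(kT)² = (5101.5 − 2626.9)/4637.6 = 0.534.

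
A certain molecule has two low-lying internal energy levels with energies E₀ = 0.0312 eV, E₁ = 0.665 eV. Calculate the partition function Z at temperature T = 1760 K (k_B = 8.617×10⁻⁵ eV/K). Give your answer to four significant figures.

k_BT = 8.617×10⁻⁵ × 1760 K = 0.151659 eV.
Eᵢ/kT = 0.205725, 4.38484.
Z = Σ e^(−Eᵢ/kT) = e^(−0.205725) + e^(−4.38484) = 0.814057 + 0.0124649 = 0.826522.

Z = 0.8265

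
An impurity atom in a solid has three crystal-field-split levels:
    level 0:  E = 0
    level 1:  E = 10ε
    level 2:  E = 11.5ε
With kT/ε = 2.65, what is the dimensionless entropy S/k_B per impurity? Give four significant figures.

Eᵢ/kT = 0, 3.77358, 4.33962.
Z = Σ e^(−Eᵢ/kT) = e^(−0) + e^(−3.77358) + e^(−4.33962) = 1.00000 + 0.0229697 + 0.0130415 = 1.03601.
⟨E⟩ = Σ EᵢPᵢ = 0.366477 ε.
S/k_B = ln Z + ⟨E⟩/kT = ln(1.03601) + 0.366477/2.65 = 0.0353768 + 0.138293 = 0.1737.

0.1737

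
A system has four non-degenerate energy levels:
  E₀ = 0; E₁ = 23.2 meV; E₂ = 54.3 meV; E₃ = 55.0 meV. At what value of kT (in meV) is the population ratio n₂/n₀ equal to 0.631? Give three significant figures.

n₂/n₀ = exp[−(E₂−E₀)/kT] = 0.631.
⇒ (E₂−E₀)/kT = ln(1/0.631) = ln(1.5848) = 0.46046.
kT = 54.3 meV / 0.46046 = 118 meV.

118 meV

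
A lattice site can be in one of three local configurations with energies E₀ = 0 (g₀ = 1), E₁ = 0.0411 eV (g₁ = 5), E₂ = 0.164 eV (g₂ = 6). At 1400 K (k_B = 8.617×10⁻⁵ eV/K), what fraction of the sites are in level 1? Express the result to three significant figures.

k_BT = 8.617×10⁻⁵ × 1400 K = 0.12064 eV.
Eᵢ/kT = 0, 0.34068, 1.3594.
Z = Σ gᵢe^(−Eᵢ/kT) = 1·e^(−0) + 5·e^(−0.34068) + 6·e^(−1.3594) = 1.0000 + 3.5564 + 1.5409 = 6.0973.
P₁ = g₁ e^(−E₁/kT) / Z = 3.5564/6.0973 = 0.583.

0.583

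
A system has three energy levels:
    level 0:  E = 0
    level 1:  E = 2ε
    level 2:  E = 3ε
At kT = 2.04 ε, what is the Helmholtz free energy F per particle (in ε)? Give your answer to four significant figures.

-0.9651 ε

Eᵢ/kT = 0, 0.980392, 1.47059.
Z = Σ e^(−Eᵢ/kT) = e^(−0) + e^(−0.980392) + e^(−1.47059) = 1.00000 + 0.375164 + 0.229790 = 1.60495.
F = −kT ln Z = −2.04 × ln(1.60495) = −2.04 × 0.473093 = -0.9651 ε.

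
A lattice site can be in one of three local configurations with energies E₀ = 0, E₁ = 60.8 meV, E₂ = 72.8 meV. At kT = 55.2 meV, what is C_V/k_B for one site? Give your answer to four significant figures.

0.3409

Eᵢ/kT = 0, 1.10145, 1.31884.
Z = Σ e^(−Eᵢ/kT) = e^(−0) + e^(−1.10145) + e^(−1.31884) = 1.00000 + 0.332389 + 0.267445 = 1.59983.
⟨E⟩ = 24.8022 meV, ⟨E²⟩ = 1654.01 meV².
C_V/k_B = (⟨E²⟩ − ⟨E⟩²)/(kT)² = (1654.01 − 615.149)/3047.04 = 0.3409.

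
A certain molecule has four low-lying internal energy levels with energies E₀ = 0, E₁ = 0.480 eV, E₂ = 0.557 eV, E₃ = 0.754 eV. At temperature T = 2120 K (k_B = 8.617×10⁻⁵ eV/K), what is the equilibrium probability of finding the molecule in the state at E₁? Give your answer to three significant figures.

0.0636

k_BT = 8.617×10⁻⁵ × 2120 K = 0.18268 eV.
Eᵢ/kT = 0, 2.6275, 3.0490, 4.1274.
Z = Σ e^(−Eᵢ/kT) = e^(−0) + e^(−2.6275) + e^(−3.0490) + e^(−4.1274) = 1.0000 + 0.072259 + 0.047406 + 0.016125 = 1.1358.
P₁ = e^(−E₁/kT) / Z = 0.072259/1.1358 = 0.0636.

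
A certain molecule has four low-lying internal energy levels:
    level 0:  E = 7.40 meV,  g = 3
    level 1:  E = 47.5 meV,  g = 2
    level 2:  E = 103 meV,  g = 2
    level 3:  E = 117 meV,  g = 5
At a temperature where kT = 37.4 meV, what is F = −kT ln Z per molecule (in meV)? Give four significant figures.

Eᵢ/kT = 0.197861, 1.27005, 2.75401, 3.12834.
Z = Σ gᵢe^(−Eᵢ/kT) = 3·e^(−0.197861) + 2·e^(−1.27005) + 2·e^(−2.75401) + 5·e^(−3.12834) = 2.46145 + 0.561635 + 0.127344 + 0.218952 = 3.36938.
F = −kT ln Z = −37.4 × ln(3.36938) = −37.4 × 1.21473 = -45.43 meV.

-45.43 meV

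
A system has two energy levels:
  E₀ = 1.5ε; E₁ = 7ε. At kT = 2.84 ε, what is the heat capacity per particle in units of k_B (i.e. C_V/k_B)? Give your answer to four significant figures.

Eᵢ/kT = 0.528169, 2.46479.
Z = Σ e^(−Eᵢ/kT) = e^(−0.528169) + e^(−2.46479) = 0.589684 + 0.0850267 = 0.674711.
⟨E⟩ = 2.19311 ε, ⟨E²⟩ = 8.14141 ε².
C_V/k_B = (⟨E²⟩ − ⟨E⟩²)/(kT)² = (8.14141 − 4.80973)/8.06560 = 0.4131.

0.4131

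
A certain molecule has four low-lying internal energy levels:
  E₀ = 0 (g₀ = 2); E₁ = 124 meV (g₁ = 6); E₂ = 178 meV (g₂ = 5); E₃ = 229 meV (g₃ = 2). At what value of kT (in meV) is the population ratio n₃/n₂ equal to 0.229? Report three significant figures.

91.4 meV

n₃/n₂ = (g₃/g₂) exp[−(E₃−E₂)/kT] = 0.229.
⇒ (E₃−E₂)/kT = ln((2/5)/0.229) = ln(1.7467) = 0.55773.
kT = 51 meV / 0.55773 = 91.4 meV.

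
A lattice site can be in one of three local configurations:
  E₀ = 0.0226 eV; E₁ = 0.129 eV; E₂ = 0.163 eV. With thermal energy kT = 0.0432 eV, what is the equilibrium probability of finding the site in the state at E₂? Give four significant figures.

0.03450

Eᵢ/kT = 0.523148, 2.98611, 3.77315.
Z = Σ e^(−Eᵢ/kT) = e^(−0.523148) + e^(−2.98611) + e^(−3.77315) = 0.592652 + 0.0504834 + 0.0229796 = 0.666115.
P₂ = e^(−E₂/kT) / Z = 0.0229796/0.666115 = 0.03450.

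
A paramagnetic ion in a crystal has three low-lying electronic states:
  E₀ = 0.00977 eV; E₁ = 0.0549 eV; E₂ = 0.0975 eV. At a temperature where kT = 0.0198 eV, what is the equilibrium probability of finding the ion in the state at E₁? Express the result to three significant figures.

0.0919

Eᵢ/kT = 0.49343, 2.7727, 4.9242.
Z = Σ e^(−Eᵢ/kT) = e^(−0.49343) + e^(−2.7727) + e^(−4.9242) = 0.61053 + 0.062493 + 0.0072685 = 0.68029.
P₁ = e^(−E₁/kT) / Z = 0.062493/0.68029 = 0.0919.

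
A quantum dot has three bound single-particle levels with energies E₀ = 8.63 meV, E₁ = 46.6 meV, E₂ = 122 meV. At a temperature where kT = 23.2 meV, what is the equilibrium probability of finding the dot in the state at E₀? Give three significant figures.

0.832

Eᵢ/kT = 0.37198, 2.0086, 5.2586.
Z = Σ e^(−Eᵢ/kT) = e^(−0.37198) + e^(−2.0086) + e^(−5.2586) = 0.68937 + 0.13418 + 0.0052026 = 0.82875.
P₀ = e^(−E₀/kT) / Z = 0.68937/0.82875 = 0.832.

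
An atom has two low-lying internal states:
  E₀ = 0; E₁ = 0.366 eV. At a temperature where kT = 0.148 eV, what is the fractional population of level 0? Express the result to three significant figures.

Eᵢ/kT = 0, 2.4730.
Z = Σ e^(−Eᵢ/kT) = e^(−0) + e^(−2.4730) = 1.0000 + 0.084331 = 1.0843.
P₀ = e^(−E₀/kT) / Z = 1.0000/1.0843 = 0.922.

0.922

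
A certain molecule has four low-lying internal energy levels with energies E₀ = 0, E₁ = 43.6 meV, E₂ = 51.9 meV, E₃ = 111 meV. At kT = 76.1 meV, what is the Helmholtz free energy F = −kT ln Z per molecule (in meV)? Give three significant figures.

-63.5 meV

Eᵢ/kT = 0, 0.57293, 0.68200, 1.4586.
Z = Σ e^(−Eᵢ/kT) = e^(−0) + e^(−0.57293) + e^(−0.68200) + e^(−1.4586) = 1.0000 + 0.56387 + 0.50560 + 0.23256 = 2.3020.
F = −kT ln Z = −76.1 × ln(2.3020) = −76.1 × 0.83378 = -63.5 meV.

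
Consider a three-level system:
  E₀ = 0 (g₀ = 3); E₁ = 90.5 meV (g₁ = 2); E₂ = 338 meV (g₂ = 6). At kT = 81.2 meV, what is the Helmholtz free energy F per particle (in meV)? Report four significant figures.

Eᵢ/kT = 0, 1.11453, 4.16256.
Z = Σ gᵢe^(−Eᵢ/kT) = 3·e^(−0) + 2·e^(−1.11453) + 6·e^(−4.16256) = 3.00000 + 0.656139 + 0.0934059 = 3.74954.
F = −kT ln Z = −81.2 × ln(3.74954) = −81.2 × 1.32163 = -107.3 meV.

-107.3 meV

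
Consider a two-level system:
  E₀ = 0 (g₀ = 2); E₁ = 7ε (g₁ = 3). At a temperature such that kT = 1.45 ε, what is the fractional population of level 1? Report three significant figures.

0.0119

Eᵢ/kT = 0, 4.8276.
Z = Σ gᵢe^(−Eᵢ/kT) = 2·e^(−0) + 3·e^(−4.8276) = 2.0000 + 0.024017 = 2.0240.
P₁ = g₁ e^(−E₁/kT) / Z = 0.024017/2.0240 = 0.0119.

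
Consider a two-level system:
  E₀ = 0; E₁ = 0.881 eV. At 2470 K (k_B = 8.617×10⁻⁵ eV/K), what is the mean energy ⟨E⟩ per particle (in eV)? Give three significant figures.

0.0138 eV

k_BT = 8.617×10⁻⁵ × 2470 K = 0.21284 eV.
Eᵢ/kT = 0, 4.1393.
Z = Σ e^(−Eᵢ/kT) = e^(−0) + e^(−4.1393) = 1.0000 + 0.015934 = 1.0159.
⟨E⟩ = Σ Eᵢ e^(−Eᵢ/kT) / Z = (0·1.0000 + 0.881·0.015934) / 1.0159 = 0.0138 eV.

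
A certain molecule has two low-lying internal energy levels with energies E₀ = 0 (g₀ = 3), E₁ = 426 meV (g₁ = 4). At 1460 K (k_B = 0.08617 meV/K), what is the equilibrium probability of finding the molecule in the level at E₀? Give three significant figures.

k_BT = 0.08617 × 1460 K = 125.81 meV.
Eᵢ/kT = 0, 3.3861.
Z = Σ gᵢe^(−Eᵢ/kT) = 3·e^(−0) + 4·e^(−3.3861) = 3.0000 + 0.13536 = 3.1354.
P₀ = g₀ e^(−E₀/kT) / Z = 3.0000/3.1354 = 0.957.

0.957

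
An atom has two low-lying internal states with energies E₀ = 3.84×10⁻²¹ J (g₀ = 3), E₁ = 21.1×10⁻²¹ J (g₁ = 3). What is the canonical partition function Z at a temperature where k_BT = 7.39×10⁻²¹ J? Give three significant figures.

Z = 1.96

Eᵢ/kT = 0.51962, 2.8552.
Z = Σ gᵢe^(−Eᵢ/kT) = 3·e^(−0.51962) + 3·e^(−2.8552) = 1.7842 + 0.17263 = 1.9568.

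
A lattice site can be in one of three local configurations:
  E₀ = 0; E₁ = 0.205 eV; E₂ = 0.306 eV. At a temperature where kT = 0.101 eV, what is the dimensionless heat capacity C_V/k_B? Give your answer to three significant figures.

Eᵢ/kT = 0, 2.0297, 3.0297.
Z = Σ e^(−Eᵢ/kT) = e^(−0) + e^(−2.0297) + e^(−3.0297) = 1.0000 + 0.13137 + 0.048330 = 1.1797.
⟨E⟩ = 0.035365 eV, ⟨E²⟩ = 0.0085159 eV².
C_V/k_B = (⟨E²⟩ − ⟨E⟩²)/(kT)² = (0.0085159 − 0.0012507)/0.010201 = 0.712.

0.712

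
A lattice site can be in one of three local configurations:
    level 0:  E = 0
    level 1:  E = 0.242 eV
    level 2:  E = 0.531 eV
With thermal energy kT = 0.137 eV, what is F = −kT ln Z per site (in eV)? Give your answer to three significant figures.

-0.0240 eV

Eᵢ/kT = 0, 1.7664, 3.8759.
Z = Σ e^(−Eᵢ/kT) = e^(−0) + e^(−1.7664) + e^(−3.8759) = 1.0000 + 0.17095 + 0.020736 = 1.1917.
F = −kT ln Z = −0.137 × ln(1.1917) = −0.137 × 0.17538 = -0.0240 eV.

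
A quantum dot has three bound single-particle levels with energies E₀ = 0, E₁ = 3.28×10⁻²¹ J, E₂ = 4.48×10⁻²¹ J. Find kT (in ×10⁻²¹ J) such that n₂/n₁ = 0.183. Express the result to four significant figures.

0.7066 ×10⁻²¹ J

n₂/n₁ = exp[−(E₂−E₁)/kT] = 0.183.
⇒ (E₂−E₁)/kT = ln(1/0.183) = ln(5.46448) = 1.69827.
kT = 1.20 ×10⁻²¹ J / 1.69827 = 0.7066 ×10⁻²¹ J.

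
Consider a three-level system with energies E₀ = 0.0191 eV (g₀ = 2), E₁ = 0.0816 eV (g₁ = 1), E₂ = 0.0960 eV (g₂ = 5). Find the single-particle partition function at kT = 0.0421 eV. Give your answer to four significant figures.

Z = 1.926

Eᵢ/kT = 0.453682, 1.93824, 2.28029.
Z = Σ gᵢe^(−Eᵢ/kT) = 2·e^(−0.453682) + 1·e^(−1.93824) + 5·e^(−2.28029) = 1.27057 + 0.143957 + 0.511273 = 1.92580.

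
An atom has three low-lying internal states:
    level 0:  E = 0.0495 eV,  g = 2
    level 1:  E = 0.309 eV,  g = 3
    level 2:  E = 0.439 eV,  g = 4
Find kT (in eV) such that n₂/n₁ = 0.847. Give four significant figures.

n₂/n₁ = (g₂/g₁) exp[−(E₂−E₁)/kT] = 0.847.
⇒ (E₂−E₁)/kT = ln((4/3)/0.847) = ln(1.57418) = 0.453735.
kT = 0.130 eV / 0.453735 = 0.2865 eV.

0.2865 eV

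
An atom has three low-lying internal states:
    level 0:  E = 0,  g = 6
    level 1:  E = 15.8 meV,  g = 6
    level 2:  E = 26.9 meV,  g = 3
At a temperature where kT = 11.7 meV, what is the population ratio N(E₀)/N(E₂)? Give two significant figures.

20

n₀/n₂ = (g₀/g₂) exp[−(E₀−E₂)/kT] = (6/3) × exp(−(-26.9 meV)/(11.7 meV)) = (6/3) × exp(2.299) = 20.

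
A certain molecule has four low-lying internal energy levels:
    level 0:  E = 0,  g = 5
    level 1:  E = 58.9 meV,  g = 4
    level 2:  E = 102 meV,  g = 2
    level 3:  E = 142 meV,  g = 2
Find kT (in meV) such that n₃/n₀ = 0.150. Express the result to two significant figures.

n₃/n₀ = (g₃/g₀) exp[−(E₃−E₀)/kT] = 0.150.
⇒ (E₃−E₀)/kT = ln((2/5)/0.150) = ln(2.667) = 0.9810.
kT = 142 meV / 0.9810 = 140 meV.

140 meV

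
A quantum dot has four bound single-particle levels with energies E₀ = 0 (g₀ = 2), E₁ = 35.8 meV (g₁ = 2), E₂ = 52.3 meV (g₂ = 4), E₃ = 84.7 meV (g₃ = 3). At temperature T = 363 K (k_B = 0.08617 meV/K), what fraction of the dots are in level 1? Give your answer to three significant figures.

k_BT = 0.08617 × 363 K = 31.280 meV.
Eᵢ/kT = 0, 1.1445, 1.6720, 2.7078.
Z = Σ gᵢe^(−Eᵢ/kT) = 2·e^(−0) + 2·e^(−1.1445) + 4·e^(−1.6720) + 3·e^(−2.7078) = 2.0000 + 0.63677 + 0.75148 + 0.20005 = 3.5883.
P₁ = g₁ e^(−E₁/kT) / Z = 0.63677/3.5883 = 0.177.

0.177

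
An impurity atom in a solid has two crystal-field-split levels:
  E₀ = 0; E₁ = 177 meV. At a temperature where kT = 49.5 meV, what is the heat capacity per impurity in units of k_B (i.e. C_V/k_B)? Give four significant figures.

0.3387

Eᵢ/kT = 0, 3.57576.
Z = Σ e^(−Eᵢ/kT) = e^(−0) + e^(−3.57576) = 1.00000 + 0.0279941 = 1.02799.
⟨E⟩ = 4.82004 meV, ⟨E²⟩ = 853.148 meV².
C_V/k_B = (⟨E²⟩ − ⟨E⟩²)/(kT)² = (853.148 − 23.2328)/2450.25 = 0.3387.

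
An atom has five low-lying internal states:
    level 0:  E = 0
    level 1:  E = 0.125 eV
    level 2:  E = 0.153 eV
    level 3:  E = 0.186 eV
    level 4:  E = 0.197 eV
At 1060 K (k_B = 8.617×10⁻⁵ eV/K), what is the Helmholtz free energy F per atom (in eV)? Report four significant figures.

-0.04782 eV

k_BT = 8.617×10⁻⁵ × 1060 K = 0.0913402 eV.
Eᵢ/kT = 0, 1.36851, 1.67506, 2.03634, 2.15677.
Z = Σ e^(−Eᵢ/kT) = e^(−0) + e^(−1.36851) + e^(−1.67506) + e^(−2.03634) + e^(−2.15677) = 1.00000 + 0.254486 + 0.187297 + 0.130505 + 0.115698 = 1.68799.
F = −kT ln Z = −0.0913402 × ln(1.68799) = −0.0913402 × 0.523538 = -0.04782 eV.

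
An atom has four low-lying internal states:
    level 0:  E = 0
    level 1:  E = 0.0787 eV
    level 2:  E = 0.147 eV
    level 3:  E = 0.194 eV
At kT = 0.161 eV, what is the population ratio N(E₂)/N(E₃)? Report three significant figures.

n₂/n₃ = exp[−(E₂−E₃)/kT] = exp(−(-0.047 eV)/(0.161 eV)) = exp(0.29193) = 1.34.

1.34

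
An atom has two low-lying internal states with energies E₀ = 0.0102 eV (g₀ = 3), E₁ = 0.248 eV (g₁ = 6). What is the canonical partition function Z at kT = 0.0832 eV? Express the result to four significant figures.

Z = 2.958

Eᵢ/kT = 0.122596, 2.98077.
Z = Σ gᵢe^(−Eᵢ/kT) = 3·e^(−0.122596) + 6·e^(−2.98077) = 2.65386 + 0.304522 = 2.95838.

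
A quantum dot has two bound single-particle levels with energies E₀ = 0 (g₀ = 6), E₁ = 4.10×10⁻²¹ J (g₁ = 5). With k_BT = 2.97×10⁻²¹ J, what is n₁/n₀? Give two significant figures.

n₁/n₀ = (g₁/g₀) exp[−(E₁−E₀)/kT] = (5/6) × exp(−(4.10 ×10⁻²¹ J)/(2.97 ×10⁻²¹ J)) = (5/6) × exp(-1.380) = 0.21.

0.21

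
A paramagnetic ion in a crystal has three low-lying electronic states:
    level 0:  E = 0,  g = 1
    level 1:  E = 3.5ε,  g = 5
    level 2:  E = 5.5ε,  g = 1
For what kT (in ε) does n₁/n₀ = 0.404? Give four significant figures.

1.391 ε

n₁/n₀ = (g₁/g₀) exp[−(E₁−E₀)/kT] = 0.404.
⇒ (E₁−E₀)/kT = ln((5/1)/0.404) = ln(12.3762) = 2.51578.
kT = 3.5ε / 2.51578 = 1.391 ε.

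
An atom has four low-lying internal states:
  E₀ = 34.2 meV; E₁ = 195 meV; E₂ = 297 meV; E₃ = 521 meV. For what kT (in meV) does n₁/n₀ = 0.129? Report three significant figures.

n₁/n₀ = exp[−(E₁−E₀)/kT] = 0.129.
⇒ (E₁−E₀)/kT = ln(1/0.129) = ln(7.7519) = 2.0479.
kT = 160.8 meV / 2.0479 = 78.5 meV.

78.5 meV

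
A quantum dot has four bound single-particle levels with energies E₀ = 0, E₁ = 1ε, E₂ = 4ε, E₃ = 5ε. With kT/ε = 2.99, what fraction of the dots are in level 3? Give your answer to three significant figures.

0.0867

Eᵢ/kT = 0, 0.33445, 1.3378, 1.6722.
Z = Σ e^(−Eᵢ/kT) = e^(−0) + e^(−0.33445) + e^(−1.3378) + e^(−1.6722) = 1.0000 + 0.71573 + 0.26242 + 0.18783 = 2.1660.
P₃ = e^(−E₃/kT) / Z = 0.18783/2.1660 = 0.0867.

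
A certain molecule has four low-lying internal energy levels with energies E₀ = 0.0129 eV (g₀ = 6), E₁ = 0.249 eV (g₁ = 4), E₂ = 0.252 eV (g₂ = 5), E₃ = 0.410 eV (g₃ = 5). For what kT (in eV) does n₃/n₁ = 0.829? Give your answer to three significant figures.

n₃/n₁ = (g₃/g₁) exp[−(E₃−E₁)/kT] = 0.829.
⇒ (E₃−E₁)/kT = ln((5/4)/0.829) = ln(1.5078) = 0.41065.
kT = 0.161 eV / 0.41065 = 0.392 eV.

0.392 eV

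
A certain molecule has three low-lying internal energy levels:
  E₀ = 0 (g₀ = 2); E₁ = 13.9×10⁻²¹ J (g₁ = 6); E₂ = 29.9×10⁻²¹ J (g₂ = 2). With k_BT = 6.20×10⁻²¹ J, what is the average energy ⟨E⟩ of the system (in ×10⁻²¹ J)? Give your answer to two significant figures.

3.5 ×10⁻²¹ J

Eᵢ/kT = 0, 2.242, 4.823.
Z = Σ gᵢe^(−Eᵢ/kT) = 2·e^(−0) + 6·e^(−2.242) + 2·e^(−4.823) = 2.000 + 0.6375 + 0.01609 = 2.654.
⟨E⟩ = Σ Eᵢ gᵢe^(−Eᵢ/kT) / Z = (0·2.000 + 13.9·0.6375 + 29.9·0.01609) / 2.654 = 3.5 ×10⁻²¹ J.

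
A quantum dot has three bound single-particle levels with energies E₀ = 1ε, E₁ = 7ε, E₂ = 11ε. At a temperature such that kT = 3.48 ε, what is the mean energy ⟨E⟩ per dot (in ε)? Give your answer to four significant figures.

2.324 ε

Eᵢ/kT = 0.287356, 2.01149, 3.16092.
Z = Σ e^(−Eᵢ/kT) = e^(−0.287356) + e^(−2.01149) + e^(−3.16092) = 0.750245 + 0.133789 + 0.0423867 = 0.926421.
⟨E⟩ = Σ Eᵢ e^(−Eᵢ/kT) / Z = (1·0.750245 + 7·0.133789 + 11·0.0423867) / 0.926421 = 2.324 ε.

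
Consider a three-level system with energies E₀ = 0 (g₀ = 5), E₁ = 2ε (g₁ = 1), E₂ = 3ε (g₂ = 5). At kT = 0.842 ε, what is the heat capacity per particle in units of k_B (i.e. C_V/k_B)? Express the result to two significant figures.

Eᵢ/kT = 0, 2.375, 3.563.
Z = Σ gᵢe^(−Eᵢ/kT) = 5·e^(−0) + 1·e^(−2.375) + 5·e^(−3.563) = 5.000 + 0.09301 + 0.1418 = 5.235.
⟨E⟩ = 0.1168 ε, ⟨E²⟩ = 0.3149 ε².
C_V/k_B = (⟨E²⟩ − ⟨E⟩²)/(kT)² = (0.3149 − 0.01364)/0.7090 = 0.42.

0.42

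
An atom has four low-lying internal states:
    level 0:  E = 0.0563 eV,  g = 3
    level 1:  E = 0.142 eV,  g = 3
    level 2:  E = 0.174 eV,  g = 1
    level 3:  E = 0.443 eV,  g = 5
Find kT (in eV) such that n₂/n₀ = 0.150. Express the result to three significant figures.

n₂/n₀ = (g₂/g₀) exp[−(E₂−E₀)/kT] = 0.150.
⇒ (E₂−E₀)/kT = ln((1/3)/0.150) = ln(2.2222) = 0.79850.
kT = 0.1177 eV / 0.79850 = 0.147 eV.

0.147 eV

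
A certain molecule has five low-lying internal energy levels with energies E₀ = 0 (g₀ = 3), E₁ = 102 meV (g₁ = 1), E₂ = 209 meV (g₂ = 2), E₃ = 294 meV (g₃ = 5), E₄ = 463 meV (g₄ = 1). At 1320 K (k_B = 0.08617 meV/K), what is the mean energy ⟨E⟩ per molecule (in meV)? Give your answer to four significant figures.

k_BT = 0.08617 × 1320 K = 113.744 meV.
Eᵢ/kT = 0, 0.896751, 1.83746, 2.58475, 4.07054.
Z = Σ gᵢe^(−Eᵢ/kT) = 3·e^(−0) + 1·e^(−0.896751) + 2·e^(−1.83746) + 5·e^(−2.58475) + 1·e^(−4.07054) = 3.00000 + 0.407893 + 0.318443 + 0.377075 + 0.0170682 = 4.12048.
⟨E⟩ = Σ Eᵢ gᵢe^(−Eᵢ/kT) / Z = (0·3.00000 + 102·0.407893 + 209·0.318443 + 294·0.377075 + 463·0.0170682) / 4.12048 = 55.07 meV.

55.07 meV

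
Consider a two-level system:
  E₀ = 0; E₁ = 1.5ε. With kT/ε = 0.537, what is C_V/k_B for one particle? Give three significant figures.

0.424

Eᵢ/kT = 0, 2.7933.
Z = Σ e^(−Eᵢ/kT) = e^(−0) + e^(−2.7933) = 1.0000 + 0.061219 = 1.0612.
⟨E⟩ = 0.086533 ε, ⟨E²⟩ = 0.12980 ε².
C_V/k_B = (⟨E²⟩ − ⟨E⟩²)/(kT)² = (0.12980 − 0.0074880)/0.28837 = 0.424.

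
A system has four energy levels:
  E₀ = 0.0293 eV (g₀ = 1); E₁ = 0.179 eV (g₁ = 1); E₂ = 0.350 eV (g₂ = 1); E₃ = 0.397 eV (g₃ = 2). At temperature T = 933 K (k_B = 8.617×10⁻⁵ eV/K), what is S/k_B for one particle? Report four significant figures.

k_BT = 8.617×10⁻⁵ × 933 K = 0.0803966 eV.
Eᵢ/kT = 0.364443, 2.22646, 4.35342, 4.93802.
Z = Σ gᵢe^(−Eᵢ/kT) = 1·e^(−0.364443) + 1·e^(−2.22646) + 1·e^(−4.35342) + 2·e^(−4.93802) = 0.694583 + 0.107910 + 0.0128627 + 0.0143376 = 0.829693.
⟨E⟩ = Σ EᵢPᵢ = 0.0600959 eV.
S/k_B = ln Z + ⟨E⟩/kT = ln(0.829693) + 0.0600959/0.0803966 = -0.186700 + 0.747493 = 0.5608.

0.5608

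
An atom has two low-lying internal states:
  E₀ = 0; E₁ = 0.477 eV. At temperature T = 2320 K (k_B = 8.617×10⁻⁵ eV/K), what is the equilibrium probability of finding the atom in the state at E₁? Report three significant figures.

k_BT = 8.617×10⁻⁵ × 2320 K = 0.19991 eV.
Eᵢ/kT = 0, 2.3861.
Z = Σ e^(−Eᵢ/kT) = e^(−0) + e^(−2.3861) = 1.0000 + 0.091988 = 1.0920.
P₁ = e^(−E₁/kT) / Z = 0.091988/1.0920 = 0.0842.

0.0842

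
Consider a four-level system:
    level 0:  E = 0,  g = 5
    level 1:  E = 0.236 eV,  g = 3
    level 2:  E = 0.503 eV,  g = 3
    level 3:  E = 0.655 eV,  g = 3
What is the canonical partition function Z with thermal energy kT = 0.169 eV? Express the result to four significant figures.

Z = 5.958

Eᵢ/kT = 0, 1.39645, 2.97633, 3.87574.
Z = Σ gᵢe^(−Eᵢ/kT) = 5·e^(−0) + 3·e^(−1.39645) + 3·e^(−2.97633) + 3·e^(−3.87574) = 5.00000 + 0.742422 + 0.152939 + 0.0622170 = 5.95758.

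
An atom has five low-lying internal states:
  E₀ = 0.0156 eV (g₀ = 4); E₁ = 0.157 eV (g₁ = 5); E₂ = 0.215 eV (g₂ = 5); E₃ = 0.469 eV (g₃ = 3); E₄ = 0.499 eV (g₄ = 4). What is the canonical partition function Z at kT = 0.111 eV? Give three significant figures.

Z = 5.50

Eᵢ/kT = 0.14054, 1.4144, 1.9369, 4.2252, 4.4955.
Z = Σ gᵢe^(−Eᵢ/kT) = 4·e^(−0.14054) + 5·e^(−1.4144) + 5·e^(−1.9369) + 3·e^(−4.2252) + 4·e^(−4.4955) = 3.4756 + 1.2154 + 0.72075 + 0.043867 + 0.044636 = 5.5003.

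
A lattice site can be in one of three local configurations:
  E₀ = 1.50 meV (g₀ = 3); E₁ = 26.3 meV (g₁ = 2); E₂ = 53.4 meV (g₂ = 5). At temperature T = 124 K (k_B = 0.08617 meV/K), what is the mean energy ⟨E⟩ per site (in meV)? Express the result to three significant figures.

k_BT = 0.08617 × 124 K = 10.685 meV.
Eᵢ/kT = 0.14038, 2.4614, 4.9977.
Z = Σ gᵢe^(−Eᵢ/kT) = 3·e^(−0.14038) + 2·e^(−2.4614) + 5·e^(−4.9977) = 2.6071 + 0.17063 + 0.033767 = 2.8115.
⟨E⟩ = Σ Eᵢ gᵢe^(−Eᵢ/kT) / Z = (1.50·2.6071 + 26.3·0.17063 + 53.4·0.033767) / 2.8115 = 3.63 meV.

3.63 meV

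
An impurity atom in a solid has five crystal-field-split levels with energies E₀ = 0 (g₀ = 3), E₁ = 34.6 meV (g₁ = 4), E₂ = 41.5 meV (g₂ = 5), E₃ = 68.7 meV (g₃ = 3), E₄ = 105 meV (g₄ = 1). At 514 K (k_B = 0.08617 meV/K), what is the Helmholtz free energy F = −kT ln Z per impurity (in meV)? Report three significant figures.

k_BT = 0.08617 × 514 K = 44.291 meV.
Eᵢ/kT = 0, 0.78120, 0.93698, 1.5511, 2.3707.
Z = Σ gᵢe^(−Eᵢ/kT) = 3·e^(−0) + 4·e^(−0.78120) + 5·e^(−0.93698) + 3·e^(−1.5511) + 1·e^(−2.3707) = 3.0000 + 1.8314 + 1.9590 + 0.63604 + 0.093415 = 7.5199.
F = −kT ln Z = −44.291 × ln(7.5199) = −44.291 × 2.0176 = -89.4 meV.

-89.4 meV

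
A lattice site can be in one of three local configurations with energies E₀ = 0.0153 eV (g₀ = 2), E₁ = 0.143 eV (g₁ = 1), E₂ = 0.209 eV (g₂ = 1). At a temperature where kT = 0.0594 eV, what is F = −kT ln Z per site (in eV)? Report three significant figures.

Eᵢ/kT = 0.25758, 2.4074, 3.5185.
Z = Σ gᵢe^(−Eᵢ/kT) = 2·e^(−0.25758) + 1·e^(−2.4074) + 1·e^(−3.5185) = 1.5458 + 0.090049 + 0.029644 = 1.6655.
F = −kT ln Z = −0.0594 × ln(1.6655) = −0.0594 × 0.51013 = -0.0303 eV.

-0.0303 eV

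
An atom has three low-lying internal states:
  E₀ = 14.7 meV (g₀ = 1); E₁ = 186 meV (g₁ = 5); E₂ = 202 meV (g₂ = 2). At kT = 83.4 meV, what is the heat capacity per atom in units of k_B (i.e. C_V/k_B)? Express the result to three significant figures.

1.10

Eᵢ/kT = 0.17626, 2.2302, 2.4221.
Z = Σ gᵢe^(−Eᵢ/kT) = 1·e^(−0.17626) + 5·e^(−2.2302) + 2·e^(−2.4221) = 0.83840 + 0.53753 + 0.17747 = 1.5534.
⟨E⟩ = 95.374 meV, ⟨E²⟩ = 16750 meV².
C_V/k_B = (⟨E²⟩ − ⟨E⟩²)/(kT)² = (16750 − 9096.2)/6955.6 = 1.10.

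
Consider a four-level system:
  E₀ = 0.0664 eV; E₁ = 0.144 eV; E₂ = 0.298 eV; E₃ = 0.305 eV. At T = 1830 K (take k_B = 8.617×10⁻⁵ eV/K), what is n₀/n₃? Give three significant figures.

4.54

k_BT = 8.617×10⁻⁵ × 1830 K = 0.15769 eV.
n₀/n₃ = exp[−(E₀−E₃)/kT] = exp(−(-0.2386 eV)/(0.15769 eV)) = exp(1.5131) = 4.54.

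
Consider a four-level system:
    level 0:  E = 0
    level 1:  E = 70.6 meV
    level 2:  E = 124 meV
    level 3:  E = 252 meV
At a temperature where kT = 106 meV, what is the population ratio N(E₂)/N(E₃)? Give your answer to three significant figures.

n₂/n₃ = exp[−(E₂−E₃)/kT] = exp(−(-128 meV)/(106 meV)) = exp(1.2075) = 3.35.

3.35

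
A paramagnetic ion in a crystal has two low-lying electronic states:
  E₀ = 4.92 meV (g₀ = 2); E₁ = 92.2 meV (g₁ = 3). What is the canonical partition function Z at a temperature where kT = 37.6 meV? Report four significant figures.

Eᵢ/kT = 0.130851, 2.45213.
Z = Σ gᵢe^(−Eᵢ/kT) = 2·e^(−0.130851) + 3·e^(−2.45213) = 1.75470 + 0.258330 = 2.01303.

Z = 2.013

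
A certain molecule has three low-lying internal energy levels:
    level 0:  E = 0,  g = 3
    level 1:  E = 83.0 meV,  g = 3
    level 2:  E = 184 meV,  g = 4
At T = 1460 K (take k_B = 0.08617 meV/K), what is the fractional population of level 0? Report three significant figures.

0.548

k_BT = 0.08617 × 1460 K = 125.81 meV.
Eᵢ/kT = 0, 0.65972, 1.4625.
Z = Σ gᵢe^(−Eᵢ/kT) = 3·e^(−0) + 3·e^(−0.65972) + 4·e^(−1.4625) = 3.0000 + 1.5510 + 0.92663 = 5.4776.
P₀ = g₀ e^(−E₀/kT) / Z = 3.0000/5.4776 = 0.548.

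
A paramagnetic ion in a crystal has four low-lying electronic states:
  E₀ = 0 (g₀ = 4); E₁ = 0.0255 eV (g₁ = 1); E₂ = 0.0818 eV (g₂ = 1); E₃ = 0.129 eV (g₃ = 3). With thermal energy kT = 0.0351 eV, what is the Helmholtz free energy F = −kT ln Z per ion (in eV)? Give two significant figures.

Eᵢ/kT = 0, 0.7265, 2.330, 3.675.
Z = Σ gᵢe^(−Eᵢ/kT) = 4·e^(−0) + 1·e^(−0.7265) + 1·e^(−2.330) + 3·e^(−3.675) = 4.000 + 0.4836 + 0.09730 + 0.07605 = 4.657.
F = −kT ln Z = −0.0351 × ln(4.657) = −0.0351 × 1.538 = -0.054 eV.

-0.054 eV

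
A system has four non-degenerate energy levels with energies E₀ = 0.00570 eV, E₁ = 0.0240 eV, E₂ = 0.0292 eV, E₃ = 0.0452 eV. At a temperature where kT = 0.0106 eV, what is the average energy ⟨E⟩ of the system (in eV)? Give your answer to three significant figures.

0.0109 eV

Eᵢ/kT = 0.53774, 2.2642, 2.7547, 4.2642.
Z = Σ e^(−Eᵢ/kT) = e^(−0.53774) + e^(−2.2642) + e^(−2.7547) + e^(−4.2642) = 0.58407 + 0.10391 + 0.063628 + 0.014063 = 0.76567.
⟨E⟩ = Σ Eᵢ e^(−Eᵢ/kT) / Z = (0.00570·0.58407 + 0.0240·0.10391 + 0.0292·0.063628 + 0.0452·0.014063) / 0.76567 = 0.0109 eV.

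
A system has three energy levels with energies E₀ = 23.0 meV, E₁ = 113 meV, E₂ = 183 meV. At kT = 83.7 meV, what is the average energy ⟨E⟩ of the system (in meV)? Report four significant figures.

Eᵢ/kT = 0.274791, 1.35006, 2.18638.
Z = Σ e^(−Eᵢ/kT) = e^(−0.274791) + e^(−1.35006) + e^(−2.18638) = 0.759731 + 0.259225 + 0.112323 = 1.13128.
⟨E⟩ = Σ Eᵢ e^(−Eᵢ/kT) / Z = (23.0·0.759731 + 113·0.259225 + 183·0.112323) / 1.13128 = 59.51 meV.

59.51 meV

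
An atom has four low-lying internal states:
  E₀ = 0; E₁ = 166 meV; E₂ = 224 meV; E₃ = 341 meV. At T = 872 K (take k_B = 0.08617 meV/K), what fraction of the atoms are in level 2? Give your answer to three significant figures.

k_BT = 0.08617 × 872 K = 75.140 meV.
Eᵢ/kT = 0, 2.2092, 2.9811, 4.5382.
Z = Σ e^(−Eᵢ/kT) = e^(−0) + e^(−2.2092) + e^(−2.9811) + e^(−4.5382) = 1.0000 + 0.10979 + 0.050737 + 0.010693 = 1.1712.
P₂ = e^(−E₂/kT) / Z = 0.050737/1.1712 = 0.0433.

0.0433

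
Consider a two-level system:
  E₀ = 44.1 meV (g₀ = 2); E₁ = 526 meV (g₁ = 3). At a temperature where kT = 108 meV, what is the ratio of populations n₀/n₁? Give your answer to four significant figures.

57.78

n₀/n₁ = (g₀/g₁) exp[−(E₀−E₁)/kT] = (2/3) × exp(−(-481.9 meV)/(108 meV)) = (2/3) × exp(4.46204) = 57.78.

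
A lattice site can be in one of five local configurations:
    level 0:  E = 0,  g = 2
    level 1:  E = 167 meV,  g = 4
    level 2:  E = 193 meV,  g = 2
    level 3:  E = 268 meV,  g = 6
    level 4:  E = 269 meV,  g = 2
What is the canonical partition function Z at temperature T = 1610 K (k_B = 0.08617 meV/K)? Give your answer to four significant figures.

k_BT = 0.08617 × 1610 K = 138.734 meV.
Eᵢ/kT = 0, 1.20374, 1.39115, 1.93175, 1.93896.
Z = Σ gᵢe^(−Eᵢ/kT) = 2·e^(−0) + 4·e^(−1.20374) + 2·e^(−1.39115) + 6·e^(−1.93175) + 2·e^(−1.93896) = 2.00000 + 1.20028 + 0.497578 + 0.869366 + 0.287707 = 4.85493.

Z = 4.855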